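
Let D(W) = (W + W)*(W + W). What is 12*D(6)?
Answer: 1728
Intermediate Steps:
D(W) = 4*W² (D(W) = (2*W)*(2*W) = 4*W²)
12*D(6) = 12*(4*6²) = 12*(4*36) = 12*144 = 1728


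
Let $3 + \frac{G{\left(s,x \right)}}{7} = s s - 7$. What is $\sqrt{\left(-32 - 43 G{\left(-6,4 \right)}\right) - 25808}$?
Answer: $i \sqrt{33666} \approx 183.48 i$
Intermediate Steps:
$G{\left(s,x \right)} = -70 + 7 s^{2}$ ($G{\left(s,x \right)} = -21 + 7 \left(s s - 7\right) = -21 + 7 \left(s^{2} - 7\right) = -21 + 7 \left(-7 + s^{2}\right) = -21 + \left(-49 + 7 s^{2}\right) = -70 + 7 s^{2}$)
$\sqrt{\left(-32 - 43 G{\left(-6,4 \right)}\right) - 25808} = \sqrt{\left(-32 - 43 \left(-70 + 7 \left(-6\right)^{2}\right)\right) - 25808} = \sqrt{\left(-32 - 43 \left(-70 + 7 \cdot 36\right)\right) - 25808} = \sqrt{\left(-32 - 43 \left(-70 + 252\right)\right) - 25808} = \sqrt{\left(-32 - 7826\right) - 25808} = \sqrt{-7858 - 25808} = \sqrt{-33666} = i \sqrt{33666}$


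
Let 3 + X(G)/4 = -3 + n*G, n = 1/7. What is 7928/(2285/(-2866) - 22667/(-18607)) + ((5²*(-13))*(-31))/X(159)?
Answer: 5113971435857/269359524 ≈ 18986.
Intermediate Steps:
n = ⅐ ≈ 0.14286
X(G) = -24 + 4*G/7 (X(G) = -12 + 4*(-3 + G/7) = -12 + (-12 + 4*G/7) = -24 + 4*G/7)
7928/(2285/(-2866) - 22667/(-18607)) + ((5²*(-13))*(-31))/X(159) = 7928/(2285/(-2866) - 22667/(-18607)) + ((5²*(-13))*(-31))/(-24 + (4/7)*159) = 7928/(2285*(-1/2866) - 22667*(-1/18607)) + ((25*(-13))*(-31))/(-24 + 636/7) = 7928/(-2285/2866 + 22667/18607) + (-325*(-31))/(468/7) = 7928/(22446627/53327662) + 10075*(7/468) = 7928*(53327662/22446627) + 5425/36 = 422781704336/22446627 + 5425/36 = 5113971435857/269359524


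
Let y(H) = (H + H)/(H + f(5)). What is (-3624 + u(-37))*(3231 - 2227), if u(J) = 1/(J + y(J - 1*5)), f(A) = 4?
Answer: -2405064932/661 ≈ -3.6385e+6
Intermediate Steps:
y(H) = 2*H/(4 + H) (y(H) = (H + H)/(H + 4) = (2*H)/(4 + H) = 2*H/(4 + H))
u(J) = 1/(J + 2*(-5 + J)/(-1 + J)) (u(J) = 1/(J + 2*(J - 1*5)/(4 + (J - 1*5))) = 1/(J + 2*(J - 5)/(4 + (J - 5))) = 1/(J + 2*(-5 + J)/(4 + (-5 + J))) = 1/(J + 2*(-5 + J)/(-1 + J)))
(-3624 + u(-37))*(3231 - 2227) = (-3624 + (-1 - 37)/(-10 - 37 + (-37)**2))*(3231 - 2227) = (-3624 - 38/(-10 - 37 + 1369))*1004 = (-3624 - 38/1322)*1004 = (-3624 + (1/1322)*(-38))*1004 = (-3624 - 19/661)*1004 = -2395483/661*1004 = -2405064932/661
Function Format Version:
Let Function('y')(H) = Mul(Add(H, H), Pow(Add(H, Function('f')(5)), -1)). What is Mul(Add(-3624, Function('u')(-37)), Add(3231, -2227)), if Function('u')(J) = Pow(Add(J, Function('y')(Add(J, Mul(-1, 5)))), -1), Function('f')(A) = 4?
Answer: Rational(-2405064932, 661) ≈ -3.6385e+6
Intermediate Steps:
Function('y')(H) = Mul(2, H, Pow(Add(4, H), -1)) (Function('y')(H) = Mul(Add(H, H), Pow(Add(H, 4), -1)) = Mul(Mul(2, H), Pow(Add(4, H), -1)) = Mul(2, H, Pow(Add(4, H), -1)))
Function('u')(J) = Pow(Add(J, Mul(2, Pow(Add(-1, J), -1), Add(-5, J))), -1) (Function('u')(J) = Pow(Add(J, Mul(2, Add(J, Mul(-1, 5)), Pow(Add(4, Add(J, Mul(-1, 5))), -1))), -1) = Pow(Add(J, Mul(2, Add(J, -5), Pow(Add(4, Add(J, -5)), -1))), -1) = Pow(Add(J, Mul(2, Add(-5, J), Pow(Add(4, Add(-5, J)), -1))), -1) = Pow(Add(J, Mul(2, Add(-5, J), Pow(Add(-1, J), -1))), -1) = Pow(Add(J, Mul(2, Pow(Add(-1, J), -1), Add(-5, J))), -1))
Mul(Add(-3624, Function('u')(-37)), Add(3231, -2227)) = Mul(Add(-3624, Mul(Pow(Add(-10, -37, Pow(-37, 2)), -1), Add(-1, -37))), Add(3231, -2227)) = Mul(Add(-3624, Mul(Pow(Add(-10, -37, 1369), -1), -38)), 1004) = Mul(Add(-3624, Mul(Pow(1322, -1), -38)), 1004) = Mul(Add(-3624, Mul(Rational(1, 1322), -38)), 1004) = Mul(Add(-3624, Rational(-19, 661)), 1004) = Mul(Rational(-2395483, 661), 1004) = Rational(-2405064932, 661)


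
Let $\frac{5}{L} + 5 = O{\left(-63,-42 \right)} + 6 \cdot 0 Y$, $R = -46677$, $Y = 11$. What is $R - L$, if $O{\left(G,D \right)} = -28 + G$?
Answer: $- \frac{4480987}{96} \approx -46677.0$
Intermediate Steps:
$L = - \frac{5}{96}$ ($L = \frac{5}{-5 + \left(\left(-28 - 63\right) + 6 \cdot 0 \cdot 11\right)} = \frac{5}{-5 + \left(-91 + 0 \cdot 11\right)} = \frac{5}{-5 + \left(-91 + 0\right)} = \frac{5}{-5 - 91} = \frac{5}{-96} = 5 \left(- \frac{1}{96}\right) = - \frac{5}{96} \approx -0.052083$)
$R - L = -46677 - - \frac{5}{96} = -46677 + \frac{5}{96} = - \frac{4480987}{96}$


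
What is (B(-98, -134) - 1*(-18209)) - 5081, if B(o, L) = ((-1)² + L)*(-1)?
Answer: 13261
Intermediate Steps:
B(o, L) = -1 - L (B(o, L) = (1 + L)*(-1) = -1 - L)
(B(-98, -134) - 1*(-18209)) - 5081 = ((-1 - 1*(-134)) - 1*(-18209)) - 5081 = ((-1 + 134) + 18209) - 5081 = (133 + 18209) - 5081 = 18342 - 5081 = 13261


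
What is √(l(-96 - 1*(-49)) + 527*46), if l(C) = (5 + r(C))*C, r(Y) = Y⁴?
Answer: 10*I*√2293210 ≈ 15143.0*I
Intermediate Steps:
l(C) = C*(5 + C⁴) (l(C) = (5 + C⁴)*C = C*(5 + C⁴))
√(l(-96 - 1*(-49)) + 527*46) = √((-96 - 1*(-49))*(5 + (-96 - 1*(-49))⁴) + 527*46) = √((-96 + 49)*(5 + (-96 + 49)⁴) + 24242) = √(-47*(5 + (-47)⁴) + 24242) = √(-47*(5 + 4879681) + 24242) = √(-47*4879686 + 24242) = √(-229345242 + 24242) = √(-229321000) = 10*I*√2293210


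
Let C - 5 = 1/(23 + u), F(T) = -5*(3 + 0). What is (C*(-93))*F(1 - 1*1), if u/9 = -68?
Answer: 132480/19 ≈ 6972.6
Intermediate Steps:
F(T) = -15 (F(T) = -5*3 = -15)
u = -612 (u = 9*(-68) = -612)
C = 2944/589 (C = 5 + 1/(23 - 612) = 5 + 1/(-589) = 5 - 1/589 = 2944/589 ≈ 4.9983)
(C*(-93))*F(1 - 1*1) = ((2944/589)*(-93))*(-15) = -8832/19*(-15) = 132480/19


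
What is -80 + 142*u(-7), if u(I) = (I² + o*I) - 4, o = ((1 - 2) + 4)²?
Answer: -2636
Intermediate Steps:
o = 9 (o = (-1 + 4)² = 3² = 9)
u(I) = -4 + I² + 9*I (u(I) = (I² + 9*I) - 4 = -4 + I² + 9*I)
-80 + 142*u(-7) = -80 + 142*(-4 + (-7)² + 9*(-7)) = -80 + 142*(-4 + 49 - 63) = -80 + 142*(-18) = -80 - 2556 = -2636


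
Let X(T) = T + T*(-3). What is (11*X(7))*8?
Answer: -1232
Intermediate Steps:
X(T) = -2*T (X(T) = T - 3*T = -2*T)
(11*X(7))*8 = (11*(-2*7))*8 = (11*(-14))*8 = -154*8 = -1232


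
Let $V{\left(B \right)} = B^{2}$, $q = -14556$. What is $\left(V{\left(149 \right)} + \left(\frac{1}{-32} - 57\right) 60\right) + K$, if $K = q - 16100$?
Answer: $- \frac{95015}{8} \approx -11877.0$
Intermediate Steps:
$K = -30656$ ($K = -14556 - 16100 = -30656$)
$\left(V{\left(149 \right)} + \left(\frac{1}{-32} - 57\right) 60\right) + K = \left(149^{2} + \left(\frac{1}{-32} - 57\right) 60\right) - 30656 = \left(22201 + \left(- \frac{1}{32} - 57\right) 60\right) - 30656 = \left(22201 - \frac{27375}{8}\right) - 30656 = \frac{150233}{8} - 30656 = - \frac{95015}{8}$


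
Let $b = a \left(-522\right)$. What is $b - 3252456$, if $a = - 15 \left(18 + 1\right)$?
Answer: $-3103686$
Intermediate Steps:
$a = -285$ ($a = \left(-15\right) 19 = -285$)
$b = 148770$ ($b = \left(-285\right) \left(-522\right) = 148770$)
$b - 3252456 = 148770 - 3252456 = -3103686$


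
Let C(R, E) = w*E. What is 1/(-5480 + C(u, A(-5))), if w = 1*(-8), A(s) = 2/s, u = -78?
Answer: -5/27384 ≈ -0.00018259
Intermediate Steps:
w = -8
C(R, E) = -8*E
1/(-5480 + C(u, A(-5))) = 1/(-5480 - 16/(-5)) = 1/(-5480 - 16*(-1)/5) = 1/(-5480 - 8*(-2/5)) = 1/(-5480 + 16/5) = 1/(-27384/5) = -5/27384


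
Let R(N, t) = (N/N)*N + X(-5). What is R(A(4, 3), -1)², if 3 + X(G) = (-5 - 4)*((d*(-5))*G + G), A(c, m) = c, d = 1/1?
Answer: 32041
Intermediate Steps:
d = 1
X(G) = -3 + 36*G (X(G) = -3 + (-5 - 4)*((1*(-5))*G + G) = -3 - 9*(-5*G + G) = -3 - (-36)*G = -3 + 36*G)
R(N, t) = -183 + N (R(N, t) = (N/N)*N + (-3 + 36*(-5)) = 1*N + (-3 - 180) = N - 183 = -183 + N)
R(A(4, 3), -1)² = (-183 + 4)² = (-179)² = 32041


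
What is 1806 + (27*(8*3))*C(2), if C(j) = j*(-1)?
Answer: 510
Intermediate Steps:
C(j) = -j
1806 + (27*(8*3))*C(2) = 1806 + (27*(8*3))*(-1*2) = 1806 + (27*24)*(-2) = 1806 + 648*(-2) = 1806 - 1296 = 510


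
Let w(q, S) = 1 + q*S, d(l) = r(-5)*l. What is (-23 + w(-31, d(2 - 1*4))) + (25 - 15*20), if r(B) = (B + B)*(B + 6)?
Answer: -917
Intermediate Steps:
r(B) = 2*B*(6 + B) (r(B) = (2*B)*(6 + B) = 2*B*(6 + B))
d(l) = -10*l (d(l) = (2*(-5)*(6 - 5))*l = (2*(-5)*1)*l = -10*l)
w(q, S) = 1 + S*q
(-23 + w(-31, d(2 - 1*4))) + (25 - 15*20) = (-23 + (1 - 10*(2 - 1*4)*(-31))) + (25 - 15*20) = (-23 + (1 - 10*(2 - 4)*(-31))) + (25 - 300) = (-23 + (1 - 10*(-2)*(-31))) - 275 = (-23 + (1 + 20*(-31))) - 275 = (-23 + (1 - 620)) - 275 = (-23 - 619) - 275 = -642 - 275 = -917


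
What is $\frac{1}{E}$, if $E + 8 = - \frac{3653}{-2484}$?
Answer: $- \frac{2484}{16219} \approx -0.15315$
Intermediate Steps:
$E = - \frac{16219}{2484}$ ($E = -8 - \frac{3653}{-2484} = -8 - - \frac{3653}{2484} = -8 + \frac{3653}{2484} = - \frac{16219}{2484} \approx -6.5294$)
$\frac{1}{E} = \frac{1}{- \frac{16219}{2484}} = - \frac{2484}{16219}$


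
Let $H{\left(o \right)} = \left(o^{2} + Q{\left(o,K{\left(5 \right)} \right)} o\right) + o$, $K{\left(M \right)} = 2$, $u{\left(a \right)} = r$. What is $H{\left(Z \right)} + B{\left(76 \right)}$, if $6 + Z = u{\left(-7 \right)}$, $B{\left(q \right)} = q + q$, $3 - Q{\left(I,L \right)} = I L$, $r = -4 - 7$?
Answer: $-205$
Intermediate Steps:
$r = -11$
$u{\left(a \right)} = -11$
$Q{\left(I,L \right)} = 3 - I L$
$B{\left(q \right)} = 2 q$
$Z = -17$ ($Z = -6 - 11 = -17$)
$H{\left(o \right)} = o + o^{2} + o \left(3 - 2 o\right)$ ($H{\left(o \right)} = \left(o^{2} + \left(3 - o 2\right) o\right) + o = \left(o^{2} + \left(3 - 2 o\right) o\right) + o = \left(o^{2} + o \left(3 - 2 o\right)\right) + o = o + o^{2} + o \left(3 - 2 o\right)$)
$H{\left(Z \right)} + B{\left(76 \right)} = - 17 \left(4 - -17\right) + 2 \cdot 76 = - 17 \left(4 + 17\right) + 152 = \left(-17\right) 21 + 152 = -357 + 152 = -205$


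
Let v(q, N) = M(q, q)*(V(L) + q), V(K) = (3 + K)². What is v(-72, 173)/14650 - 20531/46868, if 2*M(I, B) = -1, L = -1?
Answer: -149592819/343308100 ≈ -0.43574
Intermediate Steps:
M(I, B) = -½ (M(I, B) = (½)*(-1) = -½)
v(q, N) = -2 - q/2 (v(q, N) = -((3 - 1)² + q)/2 = -(2² + q)/2 = -(4 + q)/2 = -2 - q/2)
v(-72, 173)/14650 - 20531/46868 = (-2 - ½*(-72))/14650 - 20531/46868 = (-2 + 36)*(1/14650) - 20531*1/46868 = 34*(1/14650) - 20531/46868 = 17/7325 - 20531/46868 = -149592819/343308100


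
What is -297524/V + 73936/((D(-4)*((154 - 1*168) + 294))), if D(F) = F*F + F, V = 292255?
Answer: 257606063/12274710 ≈ 20.987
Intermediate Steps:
D(F) = F + F**2 (D(F) = F**2 + F = F + F**2)
-297524/V + 73936/((D(-4)*((154 - 1*168) + 294))) = -297524/292255 + 73936/(((-4*(1 - 4))*((154 - 1*168) + 294))) = -297524*1/292255 + 73936/(((-4*(-3))*((154 - 168) + 294))) = -297524/292255 + 73936/((12*(-14 + 294))) = -297524/292255 + 73936/((12*280)) = -297524/292255 + 73936/3360 = -297524/292255 + 73936*(1/3360) = -297524/292255 + 4621/210 = 257606063/12274710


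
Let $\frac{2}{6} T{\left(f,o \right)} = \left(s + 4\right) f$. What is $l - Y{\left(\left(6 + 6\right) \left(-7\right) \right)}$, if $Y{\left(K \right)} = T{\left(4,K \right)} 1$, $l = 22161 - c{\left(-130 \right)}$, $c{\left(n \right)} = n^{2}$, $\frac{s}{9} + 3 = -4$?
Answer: $5969$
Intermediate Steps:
$s = -63$ ($s = -27 + 9 \left(-4\right) = -27 - 36 = -63$)
$T{\left(f,o \right)} = - 177 f$ ($T{\left(f,o \right)} = 3 \left(-63 + 4\right) f = 3 \left(- 59 f\right) = - 177 f$)
$l = 5261$ ($l = 22161 - \left(-130\right)^{2} = 22161 - 16900 = 5261$)
$Y{\left(K \right)} = -708$ ($Y{\left(K \right)} = \left(-177\right) 4 \cdot 1 = \left(-708\right) 1 = -708$)
$l - Y{\left(\left(6 + 6\right) \left(-7\right) \right)} = 5261 - -708 = 5261 + 708 = 5969$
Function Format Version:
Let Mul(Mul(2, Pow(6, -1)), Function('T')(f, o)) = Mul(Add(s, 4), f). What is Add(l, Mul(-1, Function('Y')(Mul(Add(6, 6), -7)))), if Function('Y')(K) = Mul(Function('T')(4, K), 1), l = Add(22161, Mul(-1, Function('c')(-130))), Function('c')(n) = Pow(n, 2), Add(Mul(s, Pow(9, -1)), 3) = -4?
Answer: 5969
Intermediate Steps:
s = -63 (s = Add(-27, Mul(9, -4)) = Add(-27, -36) = -63)
Function('T')(f, o) = Mul(-177, f) (Function('T')(f, o) = Mul(3, Mul(Add(-63, 4), f)) = Mul(3, Mul(-59, f)) = Mul(-177, f))
l = 5261 (l = Add(22161, Mul(-1, Pow(-130, 2))) = Add(22161, Mul(-1, 16900)) = Add(22161, -16900) = 5261)
Function('Y')(K) = -708 (Function('Y')(K) = Mul(Mul(-177, 4), 1) = Mul(-708, 1) = -708)
Add(l, Mul(-1, Function('Y')(Mul(Add(6, 6), -7)))) = Add(5261, Mul(-1, -708)) = Add(5261, 708) = 5969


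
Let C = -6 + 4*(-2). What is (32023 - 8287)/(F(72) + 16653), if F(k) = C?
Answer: 23736/16639 ≈ 1.4265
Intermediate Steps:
C = -14 (C = -6 - 8 = -14)
F(k) = -14
(32023 - 8287)/(F(72) + 16653) = (32023 - 8287)/(-14 + 16653) = 23736/16639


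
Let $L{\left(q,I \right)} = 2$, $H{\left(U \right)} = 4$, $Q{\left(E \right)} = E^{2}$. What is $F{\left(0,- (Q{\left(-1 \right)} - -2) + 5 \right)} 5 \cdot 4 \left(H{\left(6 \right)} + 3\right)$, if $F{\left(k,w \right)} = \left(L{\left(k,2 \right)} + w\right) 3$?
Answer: $1680$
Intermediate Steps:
$F{\left(k,w \right)} = 6 + 3 w$ ($F{\left(k,w \right)} = \left(2 + w\right) 3 = 6 + 3 w$)
$F{\left(0,- (Q{\left(-1 \right)} - -2) + 5 \right)} 5 \cdot 4 \left(H{\left(6 \right)} + 3\right) = \left(6 + 3 \left(- (\left(-1\right)^{2} - -2) + 5\right)\right) 5 \cdot 4 \left(4 + 3\right) = \left(6 + 3 \left(- (1 + 2) + 5\right)\right) 20 \cdot 7 = \left(6 + 3 \left(\left(-1\right) 3 + 5\right)\right) 20 \cdot 7 = \left(6 + 3 \left(-3 + 5\right)\right) 20 \cdot 7 = \left(6 + 3 \cdot 2\right) 20 \cdot 7 = \left(6 + 6\right) 20 \cdot 7 = 12 \cdot 20 \cdot 7 = 240 \cdot 7 = 1680$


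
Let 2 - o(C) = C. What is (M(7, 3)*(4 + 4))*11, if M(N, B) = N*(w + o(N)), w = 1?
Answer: -2464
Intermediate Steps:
o(C) = 2 - C
M(N, B) = N*(3 - N) (M(N, B) = N*(1 + (2 - N)) = N*(3 - N))
(M(7, 3)*(4 + 4))*11 = ((7*(3 - 1*7))*(4 + 4))*11 = ((7*(3 - 7))*8)*11 = ((7*(-4))*8)*11 = -28*8*11 = -224*11 = -2464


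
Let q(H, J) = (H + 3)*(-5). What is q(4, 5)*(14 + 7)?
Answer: -735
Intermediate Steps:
q(H, J) = -15 - 5*H (q(H, J) = (3 + H)*(-5) = -15 - 5*H)
q(4, 5)*(14 + 7) = (-15 - 5*4)*(14 + 7) = (-15 - 20)*21 = -35*21 = -735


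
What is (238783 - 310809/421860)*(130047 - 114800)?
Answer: 6480469438401/1780 ≈ 3.6407e+9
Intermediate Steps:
(238783 - 310809/421860)*(130047 - 114800) = (238783 - 310809*1/421860)*15247 = (238783 - 103603/140620)*15247 = (33577561857/140620)*15247 = 6480469438401/1780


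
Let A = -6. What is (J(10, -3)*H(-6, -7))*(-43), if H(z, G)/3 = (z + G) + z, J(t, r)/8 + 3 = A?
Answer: -176472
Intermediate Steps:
J(t, r) = -72 (J(t, r) = -24 + 8*(-6) = -24 - 48 = -72)
H(z, G) = 3*G + 6*z (H(z, G) = 3*((z + G) + z) = 3*((G + z) + z) = 3*(G + 2*z) = 3*G + 6*z)
(J(10, -3)*H(-6, -7))*(-43) = -72*(3*(-7) + 6*(-6))*(-43) = -72*(-21 - 36)*(-43) = -72*(-57)*(-43) = 4104*(-43) = -176472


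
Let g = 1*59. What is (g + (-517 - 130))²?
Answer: 345744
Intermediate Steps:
g = 59
(g + (-517 - 130))² = (59 + (-517 - 130))² = (59 - 647)² = (-588)² = 345744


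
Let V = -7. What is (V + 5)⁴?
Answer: 16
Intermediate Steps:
(V + 5)⁴ = (-7 + 5)⁴ = (-2)⁴ = 16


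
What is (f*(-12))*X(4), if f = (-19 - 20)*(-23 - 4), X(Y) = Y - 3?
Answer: -12636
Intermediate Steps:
X(Y) = -3 + Y
f = 1053 (f = -39*(-27) = 1053)
(f*(-12))*X(4) = (1053*(-12))*(-3 + 4) = -12636*1 = -12636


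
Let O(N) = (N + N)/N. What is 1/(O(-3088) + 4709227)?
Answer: 1/4709229 ≈ 2.1235e-7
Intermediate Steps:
O(N) = 2 (O(N) = (2*N)/N = 2)
1/(O(-3088) + 4709227) = 1/(2 + 4709227) = 1/4709229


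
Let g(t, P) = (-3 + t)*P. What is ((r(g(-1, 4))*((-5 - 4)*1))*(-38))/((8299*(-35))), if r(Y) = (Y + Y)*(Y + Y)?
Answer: -350208/290465 ≈ -1.2057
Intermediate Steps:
g(t, P) = P*(-3 + t)
r(Y) = 4*Y**2 (r(Y) = (2*Y)*(2*Y) = 4*Y**2)
((r(g(-1, 4))*((-5 - 4)*1))*(-38))/((8299*(-35))) = (((4*(4*(-3 - 1))**2)*((-5 - 4)*1))*(-38))/((8299*(-35))) = (((4*(4*(-4))**2)*(-9*1))*(-38))/(-290465) = (((4*(-16)**2)*(-9))*(-38))*(-1/290465) = (((4*256)*(-9))*(-38))*(-1/290465) = ((1024*(-9))*(-38))*(-1/290465) = -9216*(-38)*(-1/290465) = 350208*(-1/290465) = -350208/290465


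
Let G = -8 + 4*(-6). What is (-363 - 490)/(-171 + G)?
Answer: 853/203 ≈ 4.2020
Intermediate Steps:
G = -32 (G = -8 - 24 = -32)
(-363 - 490)/(-171 + G) = (-363 - 490)/(-171 - 32) = -853/(-203) = -853*(-1/203) = 853/203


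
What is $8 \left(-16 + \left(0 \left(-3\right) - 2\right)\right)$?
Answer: $-144$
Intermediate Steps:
$8 \left(-16 + \left(0 \left(-3\right) - 2\right)\right) = 8 \left(-16 + \left(0 - 2\right)\right) = 8 \left(-16 - 2\right) = 8 \left(-18\right) = -144$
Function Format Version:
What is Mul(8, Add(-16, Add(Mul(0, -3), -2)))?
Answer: -144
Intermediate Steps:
Mul(8, Add(-16, Add(Mul(0, -3), -2))) = Mul(8, Add(-16, Add(0, -2))) = Mul(8, Add(-16, -2)) = Mul(8, -18) = -144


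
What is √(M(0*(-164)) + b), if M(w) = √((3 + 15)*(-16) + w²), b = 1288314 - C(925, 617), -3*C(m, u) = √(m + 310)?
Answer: √(11594826 + 3*√1235 + 108*I*√2)/3 ≈ 1135.0 + 0.0074757*I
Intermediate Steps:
C(m, u) = -√(310 + m)/3 (C(m, u) = -√(m + 310)/3 = -√(310 + m)/3)
b = 1288314 + √1235/3 (b = 1288314 - (-1)*√(310 + 925)/3 = 1288314 - (-1)*√1235/3 = 1288314 + √1235/3 ≈ 1.2883e+6)
M(w) = √(-288 + w²) (M(w) = √(18*(-16) + w²) = √(-288 + w²))
√(M(0*(-164)) + b) = √(√(-288 + (0*(-164))²) + (1288314 + √1235/3)) = √(√(-288 + 0²) + (1288314 + √1235/3)) = √(√(-288 + 0) + (1288314 + √1235/3)) = √(√(-288) + (1288314 + √1235/3)) = √(12*I*√2 + (1288314 + √1235/3)) = √(1288314 + √1235/3 + 12*I*√2)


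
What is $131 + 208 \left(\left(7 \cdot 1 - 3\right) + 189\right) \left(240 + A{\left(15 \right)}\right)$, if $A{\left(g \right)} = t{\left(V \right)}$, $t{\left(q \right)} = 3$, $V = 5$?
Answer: $9755123$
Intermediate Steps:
$A{\left(g \right)} = 3$
$131 + 208 \left(\left(7 \cdot 1 - 3\right) + 189\right) \left(240 + A{\left(15 \right)}\right) = 131 + 208 \left(\left(7 \cdot 1 - 3\right) + 189\right) \left(240 + 3\right) = 131 + 208 \left(\left(7 - 3\right) + 189\right) 243 = 131 + 208 \left(4 + 189\right) 243 = 131 + 208 \cdot 193 \cdot 243 = 131 + 208 \cdot 46899 = 131 + 9754992 = 9755123$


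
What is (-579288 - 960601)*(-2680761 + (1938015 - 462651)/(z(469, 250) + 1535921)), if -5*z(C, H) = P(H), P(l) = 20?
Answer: 6340377338742580497/1535917 ≈ 4.1281e+12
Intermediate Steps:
z(C, H) = -4 (z(C, H) = -⅕*20 = -4)
(-579288 - 960601)*(-2680761 + (1938015 - 462651)/(z(469, 250) + 1535921)) = (-579288 - 960601)*(-2680761 + (1938015 - 462651)/(-4 + 1535921)) = -1539889*(-2680761 + 1475364/1535917) = -1539889*(-4117424917473/1535917) = 6340377338742580497/1535917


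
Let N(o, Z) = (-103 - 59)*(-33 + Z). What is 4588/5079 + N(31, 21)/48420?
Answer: 6445126/6831255 ≈ 0.94348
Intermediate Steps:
N(o, Z) = 5346 - 162*Z (N(o, Z) = -162*(-33 + Z) = 5346 - 162*Z)
4588/5079 + N(31, 21)/48420 = 4588/5079 + (5346 - 162*21)/48420 = 4588*(1/5079) + (5346 - 3402)*(1/48420) = 4588/5079 + 1944*(1/48420) = 4588/5079 + 54/1345 = 6445126/6831255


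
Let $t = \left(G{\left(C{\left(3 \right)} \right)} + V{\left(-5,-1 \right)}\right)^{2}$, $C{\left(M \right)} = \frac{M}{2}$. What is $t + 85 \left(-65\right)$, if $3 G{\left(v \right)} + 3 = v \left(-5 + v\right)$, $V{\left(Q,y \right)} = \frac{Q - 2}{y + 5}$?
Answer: $- \frac{22019}{4} \approx -5504.8$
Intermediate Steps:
$C{\left(M \right)} = \frac{M}{2}$ ($C{\left(M \right)} = M \frac{1}{2} = \frac{M}{2}$)
$V{\left(Q,y \right)} = \frac{-2 + Q}{5 + y}$
$G{\left(v \right)} = -1 + \frac{v \left(-5 + v\right)}{3}$
$t = \frac{81}{4}$ ($t = \left(\left(-1 - \frac{5 \cdot \frac{1}{2} \cdot 3}{3} + \frac{\left(\frac{1}{2} \cdot 3\right)^{2}}{3}\right) + \frac{-2 - 5}{5 - 1}\right)^{2} = \left(\left(-1 - \frac{5}{2} + \frac{\left(\frac{3}{2}\right)^{2}}{3}\right) + \frac{1}{4} \left(-7\right)\right)^{2} = \left(\left(-1 - \frac{5}{2} + \frac{1}{3} \cdot \frac{9}{4}\right) + \frac{1}{4} \left(-7\right)\right)^{2} = \left(\left(-1 - \frac{5}{2} + \frac{3}{4}\right) - \frac{7}{4}\right)^{2} = \left(- \frac{11}{4} - \frac{7}{4}\right)^{2} = \left(- \frac{9}{2}\right)^{2} = \frac{81}{4} \approx 20.25$)
$t + 85 \left(-65\right) = \frac{81}{4} + 85 \left(-65\right) = \frac{81}{4} - 5525 = - \frac{22019}{4}$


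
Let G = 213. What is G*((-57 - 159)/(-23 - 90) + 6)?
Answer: 190422/113 ≈ 1685.2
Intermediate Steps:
G*((-57 - 159)/(-23 - 90) + 6) = 213*((-57 - 159)/(-23 - 90) + 6) = 213*(-216/(-113) + 6) = 213*(-216*(-1/113) + 6) = 213*(216/113 + 6) = 213*(894/113) = 190422/113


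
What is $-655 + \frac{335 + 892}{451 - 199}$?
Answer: $- \frac{54611}{84} \approx -650.13$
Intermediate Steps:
$-655 + \frac{335 + 892}{451 - 199} = -655 + \frac{1227}{252} = -655 + 1227 \cdot \frac{1}{252} = -655 + \frac{409}{84} = - \frac{54611}{84}$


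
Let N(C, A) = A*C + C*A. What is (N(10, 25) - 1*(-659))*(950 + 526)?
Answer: 1710684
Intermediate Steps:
N(C, A) = 2*A*C (N(C, A) = A*C + A*C = 2*A*C)
(N(10, 25) - 1*(-659))*(950 + 526) = (2*25*10 - 1*(-659))*(950 + 526) = (500 + 659)*1476 = 1159*1476 = 1710684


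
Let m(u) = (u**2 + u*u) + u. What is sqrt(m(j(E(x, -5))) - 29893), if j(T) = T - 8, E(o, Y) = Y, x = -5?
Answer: 8*I*sqrt(462) ≈ 171.95*I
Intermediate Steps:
j(T) = -8 + T
m(u) = u + 2*u**2 (m(u) = (u**2 + u**2) + u = 2*u**2 + u = u + 2*u**2)
sqrt(m(j(E(x, -5))) - 29893) = sqrt((-8 - 5)*(1 + 2*(-8 - 5)) - 29893) = sqrt(-13*(1 + 2*(-13)) - 29893) = sqrt(-13*(1 - 26) - 29893) = sqrt(-13*(-25) - 29893) = sqrt(325 - 29893) = sqrt(-29568) = 8*I*sqrt(462)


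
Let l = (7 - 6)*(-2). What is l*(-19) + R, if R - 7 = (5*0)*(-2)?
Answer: 45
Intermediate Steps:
l = -2 (l = 1*(-2) = -2)
R = 7 (R = 7 + (5*0)*(-2) = 7 + 0*(-2) = 7 + 0 = 7)
l*(-19) + R = -2*(-19) + 7 = 38 + 7 = 45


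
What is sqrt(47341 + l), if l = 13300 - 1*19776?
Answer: sqrt(40865) ≈ 202.15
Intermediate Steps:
l = -6476 (l = 13300 - 19776 = -6476)
sqrt(47341 + l) = sqrt(47341 - 6476) = sqrt(40865)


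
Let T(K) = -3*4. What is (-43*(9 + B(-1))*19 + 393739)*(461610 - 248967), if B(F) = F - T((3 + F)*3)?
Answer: 80251255557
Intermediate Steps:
T(K) = -12
B(F) = 12 + F (B(F) = F - 1*(-12) = F + 12 = 12 + F)
(-43*(9 + B(-1))*19 + 393739)*(461610 - 248967) = (-43*(9 + (12 - 1))*19 + 393739)*(461610 - 248967) = (-43*(9 + 11)*19 + 393739)*212643 = (-43*20*19 + 393739)*212643 = (-860*19 + 393739)*212643 = (-16340 + 393739)*212643 = 377399*212643 = 80251255557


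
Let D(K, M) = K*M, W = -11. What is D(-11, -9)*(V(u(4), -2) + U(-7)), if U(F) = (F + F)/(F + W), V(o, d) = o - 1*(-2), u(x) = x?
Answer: 671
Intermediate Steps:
V(o, d) = 2 + o (V(o, d) = o + 2 = 2 + o)
U(F) = 2*F/(-11 + F) (U(F) = (F + F)/(F - 11) = (2*F)/(-11 + F) = 2*F/(-11 + F))
D(-11, -9)*(V(u(4), -2) + U(-7)) = (-11*(-9))*((2 + 4) + 2*(-7)/(-11 - 7)) = 99*(6 + 2*(-7)/(-18)) = 99*(6 + 2*(-7)*(-1/18)) = 99*(6 + 7/9) = 99*(61/9) = 671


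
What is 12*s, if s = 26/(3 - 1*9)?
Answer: -52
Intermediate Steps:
s = -13/3 (s = 26/(3 - 9) = 26/(-6) = 26*(-1/6) = -13/3 ≈ -4.3333)
12*s = 12*(-13/3) = -52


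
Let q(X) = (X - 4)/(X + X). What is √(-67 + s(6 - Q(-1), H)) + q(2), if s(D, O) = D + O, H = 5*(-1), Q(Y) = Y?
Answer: -½ + I*√65 ≈ -0.5 + 8.0623*I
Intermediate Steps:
q(X) = (-4 + X)/(2*X) (q(X) = (-4 + X)/((2*X)) = (-4 + X)*(1/(2*X)) = (-4 + X)/(2*X))
H = -5
√(-67 + s(6 - Q(-1), H)) + q(2) = √(-67 + ((6 - 1*(-1)) - 5)) + (½)*(-4 + 2)/2 = √(-67 + ((6 + 1) - 5)) + (½)*(½)*(-2) = √(-67 + (7 - 5)) - ½ = √(-67 + 2) - ½ = √(-65) - ½ = I*√65 - ½ = -½ + I*√65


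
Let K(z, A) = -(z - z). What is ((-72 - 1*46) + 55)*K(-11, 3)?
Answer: 0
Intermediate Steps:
K(z, A) = 0 (K(z, A) = -1*0 = 0)
((-72 - 1*46) + 55)*K(-11, 3) = ((-72 - 1*46) + 55)*0 = ((-72 - 46) + 55)*0 = (-118 + 55)*0 = -63*0 = 0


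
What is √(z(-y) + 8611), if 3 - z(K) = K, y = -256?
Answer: √8358 ≈ 91.422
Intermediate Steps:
z(K) = 3 - K
√(z(-y) + 8611) = √((3 - (-1)*(-256)) + 8611) = √((3 - 1*256) + 8611) = √((3 - 256) + 8611) = √(-253 + 8611) = √8358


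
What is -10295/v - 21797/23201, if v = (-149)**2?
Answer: -722769492/515085401 ≈ -1.4032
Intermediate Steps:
v = 22201
-10295/v - 21797/23201 = -10295/22201 - 21797/23201 = -722769492/515085401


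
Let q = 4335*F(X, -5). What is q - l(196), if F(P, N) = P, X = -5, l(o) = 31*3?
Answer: -21768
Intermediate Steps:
l(o) = 93
q = -21675 (q = 4335*(-5) = -21675)
q - l(196) = -21675 - 1*93 = -21675 - 93 = -21768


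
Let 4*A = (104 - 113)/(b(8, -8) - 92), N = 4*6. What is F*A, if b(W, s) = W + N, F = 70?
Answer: 21/8 ≈ 2.6250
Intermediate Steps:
N = 24
b(W, s) = 24 + W (b(W, s) = W + 24 = 24 + W)
A = 3/80 (A = ((104 - 113)/((24 + 8) - 92))/4 = (-9/(32 - 92))/4 = (-9/(-60))/4 = (-9*(-1/60))/4 = (¼)*(3/20) = 3/80 ≈ 0.037500)
F*A = 70*(3/80) = 21/8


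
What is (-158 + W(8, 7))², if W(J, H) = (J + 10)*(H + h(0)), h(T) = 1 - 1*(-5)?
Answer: 5776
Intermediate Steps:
h(T) = 6 (h(T) = 1 + 5 = 6)
W(J, H) = (6 + H)*(10 + J) (W(J, H) = (J + 10)*(H + 6) = (10 + J)*(6 + H) = (6 + H)*(10 + J))
(-158 + W(8, 7))² = (-158 + (60 + 6*8 + 10*7 + 7*8))² = (-158 + (60 + 48 + 70 + 56))² = (-158 + 234)² = 76² = 5776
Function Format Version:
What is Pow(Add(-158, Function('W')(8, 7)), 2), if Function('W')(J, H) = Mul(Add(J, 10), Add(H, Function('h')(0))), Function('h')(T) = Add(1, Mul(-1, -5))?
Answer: 5776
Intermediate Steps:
Function('h')(T) = 6 (Function('h')(T) = Add(1, 5) = 6)
Function('W')(J, H) = Mul(Add(6, H), Add(10, J)) (Function('W')(J, H) = Mul(Add(J, 10), Add(H, 6)) = Mul(Add(10, J), Add(6, H)) = Mul(Add(6, H), Add(10, J)))
Pow(Add(-158, Function('W')(8, 7)), 2) = Pow(Add(-158, Add(60, Mul(6, 8), Mul(10, 7), Mul(7, 8))), 2) = Pow(Add(-158, Add(60, 48, 70, 56)), 2) = Pow(Add(-158, 234), 2) = Pow(76, 2) = 5776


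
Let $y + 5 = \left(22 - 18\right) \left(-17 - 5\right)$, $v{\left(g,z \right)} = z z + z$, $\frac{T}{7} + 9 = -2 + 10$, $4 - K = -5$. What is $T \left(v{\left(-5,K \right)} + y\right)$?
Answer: $21$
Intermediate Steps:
$K = 9$ ($K = 4 - -5 = 4 + 5 = 9$)
$T = -7$ ($T = -63 + 7 \left(-2 + 10\right) = -63 + 7 \cdot 8 = -63 + 56 = -7$)
$v{\left(g,z \right)} = z + z^{2}$ ($v{\left(g,z \right)} = z^{2} + z = z + z^{2}$)
$y = -93$ ($y = -5 + \left(22 - 18\right) \left(-17 - 5\right) = -5 + 4 \left(-22\right) = -5 - 88 = -93$)
$T \left(v{\left(-5,K \right)} + y\right) = - 7 \left(9 \left(1 + 9\right) - 93\right) = - 7 \left(9 \cdot 10 - 93\right) = - 7 \left(90 - 93\right) = \left(-7\right) \left(-3\right) = 21$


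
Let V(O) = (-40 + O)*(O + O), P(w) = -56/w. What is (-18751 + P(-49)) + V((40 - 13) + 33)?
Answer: -114449/7 ≈ -16350.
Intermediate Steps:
V(O) = 2*O*(-40 + O) (V(O) = (-40 + O)*(2*O) = 2*O*(-40 + O))
(-18751 + P(-49)) + V((40 - 13) + 33) = (-18751 - 56/(-49)) + 2*((40 - 13) + 33)*(-40 + ((40 - 13) + 33)) = (-18751 - 56*(-1/49)) + 2*(27 + 33)*(-40 + (27 + 33)) = (-18751 + 8/7) + 2*60*(-40 + 60) = -131249/7 + 2*60*20 = -131249/7 + 2400 = -114449/7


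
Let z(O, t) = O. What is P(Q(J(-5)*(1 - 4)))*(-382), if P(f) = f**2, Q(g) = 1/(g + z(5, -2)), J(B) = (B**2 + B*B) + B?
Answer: -191/8450 ≈ -0.022604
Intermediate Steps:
J(B) = B + 2*B**2 (J(B) = (B**2 + B**2) + B = 2*B**2 + B = B + 2*B**2)
Q(g) = 1/(5 + g) (Q(g) = 1/(g + 5) = 1/(5 + g))
P(Q(J(-5)*(1 - 4)))*(-382) = (1/(5 + (-5*(1 + 2*(-5)))*(1 - 4)))**2*(-382) = (1/(5 - 5*(1 - 10)*(-3)))**2*(-382) = (1/(5 - 5*(-9)*(-3)))**2*(-382) = (1/(5 + 45*(-3)))**2*(-382) = (1/(5 - 135))**2*(-382) = (1/(-130))**2*(-382) = (-1/130)**2*(-382) = (1/16900)*(-382) = -191/8450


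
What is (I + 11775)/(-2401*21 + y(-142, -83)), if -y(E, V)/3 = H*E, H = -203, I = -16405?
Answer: 4630/136899 ≈ 0.033821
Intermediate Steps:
y(E, V) = 609*E (y(E, V) = -(-609)*E = 609*E)
(I + 11775)/(-2401*21 + y(-142, -83)) = (-16405 + 11775)/(-2401*21 + 609*(-142)) = -4630/(-50421 - 86478) = -4630/(-136899) = -4630*(-1/136899) = 4630/136899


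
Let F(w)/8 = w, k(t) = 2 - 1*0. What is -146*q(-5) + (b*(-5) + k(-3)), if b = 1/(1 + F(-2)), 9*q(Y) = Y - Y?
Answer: 7/3 ≈ 2.3333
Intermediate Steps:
k(t) = 2 (k(t) = 2 + 0 = 2)
F(w) = 8*w
q(Y) = 0 (q(Y) = (Y - Y)/9 = (⅑)*0 = 0)
b = -1/15 (b = 1/(1 + 8*(-2)) = 1/(1 - 16) = 1/(-15) = -1/15 ≈ -0.066667)
-146*q(-5) + (b*(-5) + k(-3)) = -146*0 + (-1/15*(-5) + 2) = 0 + (⅓ + 2) = 0 + 7/3 = 7/3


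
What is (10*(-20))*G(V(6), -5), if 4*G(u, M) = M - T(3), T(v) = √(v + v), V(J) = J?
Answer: 250 + 50*√6 ≈ 372.47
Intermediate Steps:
T(v) = √2*√v (T(v) = √(2*v) = √2*√v)
G(u, M) = -√6/4 + M/4 (G(u, M) = (M - √2*√3)/4 = (M - √6)/4 = -√6/4 + M/4)
(10*(-20))*G(V(6), -5) = (10*(-20))*(-√6/4 + (¼)*(-5)) = -200*(-√6/4 - 5/4) = -200*(-5/4 - √6/4) = 250 + 50*√6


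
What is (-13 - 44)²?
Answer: 3249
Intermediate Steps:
(-13 - 44)² = (-57)² = 3249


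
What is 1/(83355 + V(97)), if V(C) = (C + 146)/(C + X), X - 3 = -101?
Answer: 1/83112 ≈ 1.2032e-5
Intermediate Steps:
X = -98 (X = 3 - 101 = -98)
V(C) = (146 + C)/(-98 + C) (V(C) = (C + 146)/(C - 98) = (146 + C)/(-98 + C))
1/(83355 + V(97)) = 1/(83355 + (146 + 97)/(-98 + 97)) = 1/(83355 + 243/(-1)) = 1/(83355 - 1*243) = 1/(83355 - 243) = 1/83112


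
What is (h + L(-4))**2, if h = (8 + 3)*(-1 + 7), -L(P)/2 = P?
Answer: 5476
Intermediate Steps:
L(P) = -2*P
h = 66 (h = 11*6 = 66)
(h + L(-4))**2 = (66 - 2*(-4))**2 = (66 + 8)**2 = 74**2 = 5476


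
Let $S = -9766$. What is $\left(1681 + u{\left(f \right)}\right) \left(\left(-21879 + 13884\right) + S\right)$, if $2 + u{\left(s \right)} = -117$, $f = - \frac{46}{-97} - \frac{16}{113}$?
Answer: $-27742682$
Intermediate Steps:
$f = \frac{3646}{10961}$ ($f = \left(-46\right) \left(- \frac{1}{97}\right) - \frac{16}{113} = \frac{46}{97} - \frac{16}{113} = \frac{3646}{10961} \approx 0.33263$)
$u{\left(s \right)} = -119$ ($u{\left(s \right)} = -2 - 117 = -119$)
$\left(1681 + u{\left(f \right)}\right) \left(\left(-21879 + 13884\right) + S\right) = \left(1681 - 119\right) \left(\left(-21879 + 13884\right) - 9766\right) = 1562 \left(-7995 - 9766\right) = 1562 \left(-17761\right) = -27742682$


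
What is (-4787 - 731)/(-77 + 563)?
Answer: -2759/243 ≈ -11.354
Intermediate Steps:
(-4787 - 731)/(-77 + 563) = -5518/486 = -5518*1/486 = -2759/243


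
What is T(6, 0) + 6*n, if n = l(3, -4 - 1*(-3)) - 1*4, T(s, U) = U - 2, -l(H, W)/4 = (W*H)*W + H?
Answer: -170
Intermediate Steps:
l(H, W) = -4*H - 4*H*W**2 (l(H, W) = -4*((W*H)*W + H) = -4*((H*W)*W + H) = -4*(H*W**2 + H) = -4*(H + H*W**2) = -4*H - 4*H*W**2)
T(s, U) = -2 + U
n = -28 (n = -4*3*(1 + (-4 - 1*(-3))**2) - 1*4 = -4*3*(1 + (-4 + 3)**2) - 4 = -4*3*(1 + (-1)**2) - 4 = -4*3*(1 + 1) - 4 = -4*3*2 - 4 = -24 - 4 = -28)
T(6, 0) + 6*n = (-2 + 0) + 6*(-28) = -2 - 168 = -170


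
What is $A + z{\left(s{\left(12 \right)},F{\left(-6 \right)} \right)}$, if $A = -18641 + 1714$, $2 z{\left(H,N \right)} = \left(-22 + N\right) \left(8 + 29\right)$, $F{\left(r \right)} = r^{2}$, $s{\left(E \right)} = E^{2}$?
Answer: $-16668$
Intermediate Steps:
$z{\left(H,N \right)} = -407 + \frac{37 N}{2}$ ($z{\left(H,N \right)} = \frac{\left(-22 + N\right) \left(8 + 29\right)}{2} = \frac{\left(-22 + N\right) 37}{2} = \frac{-814 + 37 N}{2} = -407 + \frac{37 N}{2}$)
$A = -16927$
$A + z{\left(s{\left(12 \right)},F{\left(-6 \right)} \right)} = -16927 - \left(407 - \frac{37 \left(-6\right)^{2}}{2}\right) = -16927 + \left(-407 + \frac{37}{2} \cdot 36\right) = -16927 + \left(-407 + 666\right) = -16927 + 259 = -16668$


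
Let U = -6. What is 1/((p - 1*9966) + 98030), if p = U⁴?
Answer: 1/89360 ≈ 1.1191e-5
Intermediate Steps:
p = 1296 (p = (-6)⁴ = 1296)
1/((p - 1*9966) + 98030) = 1/((1296 - 1*9966) + 98030) = 1/((1296 - 9966) + 98030) = 1/(-8670 + 98030) = 1/89360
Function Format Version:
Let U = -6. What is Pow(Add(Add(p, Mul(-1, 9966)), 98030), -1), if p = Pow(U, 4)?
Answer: Rational(1, 89360) ≈ 1.1191e-5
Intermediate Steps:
p = 1296 (p = Pow(-6, 4) = 1296)
Pow(Add(Add(p, Mul(-1, 9966)), 98030), -1) = Pow(Add(Add(1296, Mul(-1, 9966)), 98030), -1) = Pow(Add(Add(1296, -9966), 98030), -1) = Pow(Add(-8670, 98030), -1) = Pow(89360, -1) = Rational(1, 89360)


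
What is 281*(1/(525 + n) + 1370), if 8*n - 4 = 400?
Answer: 443101032/1151 ≈ 3.8497e+5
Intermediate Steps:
n = 101/2 (n = ½ + (⅛)*400 = ½ + 50 = 101/2 ≈ 50.500)
281*(1/(525 + n) + 1370) = 281*(1/(525 + 101/2) + 1370) = 281*(1/(1151/2) + 1370) = 281*(2/1151 + 1370) = 281*(1576872/1151) = 443101032/1151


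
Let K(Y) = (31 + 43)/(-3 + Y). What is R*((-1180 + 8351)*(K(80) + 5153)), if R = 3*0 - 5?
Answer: -14229236025/77 ≈ -1.8480e+8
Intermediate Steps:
K(Y) = 74/(-3 + Y)
R = -5 (R = 0 - 5 = -5)
R*((-1180 + 8351)*(K(80) + 5153)) = -5*(-1180 + 8351)*(74/(-3 + 80) + 5153) = -35855*(74/77 + 5153) = -35855*396855/77 = -5*2845847205/77 = -14229236025/77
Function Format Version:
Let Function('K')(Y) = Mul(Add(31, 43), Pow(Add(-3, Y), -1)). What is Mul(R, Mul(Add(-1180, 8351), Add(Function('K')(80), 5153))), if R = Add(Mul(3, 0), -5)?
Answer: Rational(-14229236025, 77) ≈ -1.8480e+8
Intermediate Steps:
Function('K')(Y) = Mul(74, Pow(Add(-3, Y), -1))
R = -5 (R = Add(0, -5) = -5)
Mul(R, Mul(Add(-1180, 8351), Add(Function('K')(80), 5153))) = Mul(-5, Mul(Add(-1180, 8351), Add(Mul(74, Pow(Add(-3, 80), -1)), 5153))) = Mul(-5, Mul(7171, Add(Mul(74, Pow(77, -1)), 5153))) = Mul(-5, Mul(7171, Add(Mul(74, Rational(1, 77)), 5153))) = Mul(-5, Mul(7171, Add(Rational(74, 77), 5153))) = Mul(-5, Mul(7171, Rational(396855, 77))) = Mul(-5, Rational(2845847205, 77)) = Rational(-14229236025, 77)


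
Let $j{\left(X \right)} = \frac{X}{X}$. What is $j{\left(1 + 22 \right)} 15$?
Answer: $15$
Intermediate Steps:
$j{\left(X \right)} = 1$
$j{\left(1 + 22 \right)} 15 = 1 \cdot 15 = 15$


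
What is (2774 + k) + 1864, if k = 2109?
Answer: 6747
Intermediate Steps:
(2774 + k) + 1864 = (2774 + 2109) + 1864 = 4883 + 1864 = 6747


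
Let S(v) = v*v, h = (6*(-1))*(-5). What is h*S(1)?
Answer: 30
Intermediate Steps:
h = 30 (h = -6*(-5) = 30)
S(v) = v**2
h*S(1) = 30*1**2 = 30*1 = 30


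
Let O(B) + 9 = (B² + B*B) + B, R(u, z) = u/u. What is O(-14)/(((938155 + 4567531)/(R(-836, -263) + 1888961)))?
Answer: 348513489/2752843 ≈ 126.60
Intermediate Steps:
R(u, z) = 1
O(B) = -9 + B + 2*B² (O(B) = -9 + ((B² + B*B) + B) = -9 + ((B² + B²) + B) = -9 + (2*B² + B) = -9 + (B + 2*B²) = -9 + B + 2*B²)
O(-14)/(((938155 + 4567531)/(R(-836, -263) + 1888961))) = (-9 - 14 + 2*(-14)²)/(((938155 + 4567531)/(1 + 1888961))) = (-9 - 14 + 2*196)/((5505686/1888962)) = (-9 - 14 + 392)/((5505686*(1/1888962))) = 369/(2752843/944481) = 369*(944481/2752843) = 348513489/2752843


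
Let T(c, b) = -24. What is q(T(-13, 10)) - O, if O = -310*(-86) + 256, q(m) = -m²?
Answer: -27492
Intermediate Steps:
O = 26916 (O = 26660 + 256 = 26916)
q(T(-13, 10)) - O = -1*(-24)² - 1*26916 = -1*576 - 26916 = -576 - 26916 = -27492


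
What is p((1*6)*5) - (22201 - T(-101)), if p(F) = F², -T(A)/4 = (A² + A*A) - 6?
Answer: -102885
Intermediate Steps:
T(A) = 24 - 8*A² (T(A) = -4*((A² + A*A) - 6) = -4*((A² + A²) - 6) = -4*(2*A² - 6) = -4*(-6 + 2*A²) = 24 - 8*A²)
p((1*6)*5) - (22201 - T(-101)) = ((1*6)*5)² - (22201 - (24 - 8*(-101)²)) = (6*5)² - (22201 - (24 - 8*10201)) = 30² - (22201 - (24 - 81608)) = 900 - (22201 - 1*(-81584)) = 900 - (22201 + 81584) = 900 - 1*103785 = 900 - 103785 = -102885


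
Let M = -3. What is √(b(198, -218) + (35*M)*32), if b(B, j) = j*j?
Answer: 2*√11041 ≈ 210.15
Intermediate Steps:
b(B, j) = j²
√(b(198, -218) + (35*M)*32) = √((-218)² + (35*(-3))*32) = √(47524 - 105*32) = √(47524 - 3360) = √44164 = 2*√11041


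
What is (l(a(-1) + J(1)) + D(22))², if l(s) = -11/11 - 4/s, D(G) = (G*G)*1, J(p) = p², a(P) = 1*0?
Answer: 229441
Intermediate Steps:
a(P) = 0
D(G) = G² (D(G) = G²*1 = G²)
l(s) = -1 - 4/s (l(s) = -11*1/11 - 4/s = -1 - 4/s)
(l(a(-1) + J(1)) + D(22))² = ((-4 - (0 + 1²))/(0 + 1²) + 22²)² = ((-4 - (0 + 1))/(0 + 1) + 484)² = ((-4 - 1*1)/1 + 484)² = (1*(-4 - 1) + 484)² = (1*(-5) + 484)² = (-5 + 484)² = 479² = 229441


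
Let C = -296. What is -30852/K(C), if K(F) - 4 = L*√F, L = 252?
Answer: 7713*I/(-I + 126*√74) ≈ -0.0065652 + 7.116*I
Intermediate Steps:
K(F) = 4 + 252*√F
-30852/K(C) = -30852/(4 + 252*√(-296)) = -30852/(4 + 252*(2*I*√74)) = -30852/(4 + 504*I*√74)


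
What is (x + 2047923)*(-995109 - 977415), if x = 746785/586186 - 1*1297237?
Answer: -433997068296705822/293093 ≈ -1.4807e+12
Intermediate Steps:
x = -760421421297/586186 (x = 746785*(1/586186) - 1297237 = 746785/586186 - 1297237 = -760421421297/586186 ≈ -1.2972e+6)
(x + 2047923)*(-995109 - 977415) = (-760421421297/586186 + 2047923)*(-995109 - 977415) = (440042370381/586186)*(-1972524) = -433997068296705822/293093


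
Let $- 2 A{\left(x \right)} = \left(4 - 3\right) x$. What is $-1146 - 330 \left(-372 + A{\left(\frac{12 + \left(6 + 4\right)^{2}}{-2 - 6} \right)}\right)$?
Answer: $119304$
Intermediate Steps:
$A{\left(x \right)} = - \frac{x}{2}$ ($A{\left(x \right)} = - \frac{\left(4 - 3\right) x}{2} = - \frac{1 x}{2} = - \frac{x}{2}$)
$-1146 - 330 \left(-372 + A{\left(\frac{12 + \left(6 + 4\right)^{2}}{-2 - 6} \right)}\right) = -1146 - 330 \left(-372 - \frac{\left(12 + \left(6 + 4\right)^{2}\right) \frac{1}{-2 - 6}}{2}\right) = -1146 - 330 \left(-372 - \frac{\left(12 + 10^{2}\right) \frac{1}{-8}}{2}\right) = -1146 - 330 \left(-372 - \frac{\left(12 + 100\right) \left(- \frac{1}{8}\right)}{2}\right) = -1146 - 330 \left(-372 - \frac{112 \left(- \frac{1}{8}\right)}{2}\right) = -1146 - 330 \left(-372 - -7\right) = -1146 - 330 \left(-372 + 7\right) = -1146 - -120450 = -1146 + 120450 = 119304$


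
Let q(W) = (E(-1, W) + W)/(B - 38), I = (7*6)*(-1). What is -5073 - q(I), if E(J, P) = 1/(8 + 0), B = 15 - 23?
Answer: -1867199/368 ≈ -5073.9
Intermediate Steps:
I = -42 (I = 42*(-1) = -42)
B = -8
E(J, P) = ⅛ (E(J, P) = 1/8 = ⅛)
q(W) = -1/368 - W/46 (q(W) = (⅛ + W)/(-8 - 38) = (⅛ + W)/(-46) = (⅛ + W)*(-1/46) = -1/368 - W/46)
-5073 - q(I) = -5073 - (-1/368 - 1/46*(-42)) = -5073 - (-1/368 + 21/23) = -5073 - 1*335/368 = -5073 - 335/368 = -1867199/368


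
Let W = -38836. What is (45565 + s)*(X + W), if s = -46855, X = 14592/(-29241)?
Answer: 8566943320/171 ≈ 5.0099e+7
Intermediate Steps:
X = -256/513 (X = 14592*(-1/29241) = -256/513 ≈ -0.49903)
(45565 + s)*(X + W) = (45565 - 46855)*(-256/513 - 38836) = -1290*(-19923124/513) = 8566943320/171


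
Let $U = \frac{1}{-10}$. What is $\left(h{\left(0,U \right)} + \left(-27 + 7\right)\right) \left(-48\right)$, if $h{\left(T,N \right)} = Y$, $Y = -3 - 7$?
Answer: $1440$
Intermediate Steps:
$U = - \frac{1}{10} \approx -0.1$
$Y = -10$ ($Y = -3 - 7 = -10$)
$h{\left(T,N \right)} = -10$
$\left(h{\left(0,U \right)} + \left(-27 + 7\right)\right) \left(-48\right) = \left(-10 + \left(-27 + 7\right)\right) \left(-48\right) = \left(-10 - 20\right) \left(-48\right) = \left(-30\right) \left(-48\right) = 1440$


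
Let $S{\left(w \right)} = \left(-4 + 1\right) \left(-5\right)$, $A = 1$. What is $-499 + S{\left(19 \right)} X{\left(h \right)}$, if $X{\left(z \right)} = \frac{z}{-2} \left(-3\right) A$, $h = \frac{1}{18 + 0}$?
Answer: $- \frac{1991}{4} \approx -497.75$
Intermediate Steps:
$S{\left(w \right)} = 15$ ($S{\left(w \right)} = \left(-3\right) \left(-5\right) = 15$)
$h = \frac{1}{18} \approx 0.055556$
$X{\left(z \right)} = \frac{3 z}{2}$ ($X{\left(z \right)} = \frac{z}{-2} \left(-3\right) 1 = z \left(- \frac{1}{2}\right) \left(-3\right) 1 = - \frac{z}{2} \left(-3\right) 1 = \frac{3 z}{2} \cdot 1 = \frac{3 z}{2}$)
$-499 + S{\left(19 \right)} X{\left(h \right)} = -499 + 15 \cdot \frac{3}{2} \cdot \frac{1}{18} = -499 + 15 \cdot \frac{1}{12} = -499 + \frac{5}{4} = - \frac{1991}{4}$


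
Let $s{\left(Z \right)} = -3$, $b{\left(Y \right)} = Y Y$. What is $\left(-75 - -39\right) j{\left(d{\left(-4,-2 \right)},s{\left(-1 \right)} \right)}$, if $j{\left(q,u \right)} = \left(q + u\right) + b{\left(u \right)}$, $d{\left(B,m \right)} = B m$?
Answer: $-504$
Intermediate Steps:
$b{\left(Y \right)} = Y^{2}$
$j{\left(q,u \right)} = q + u + u^{2}$ ($j{\left(q,u \right)} = \left(q + u\right) + u^{2} = q + u + u^{2}$)
$\left(-75 - -39\right) j{\left(d{\left(-4,-2 \right)},s{\left(-1 \right)} \right)} = \left(-75 - -39\right) \left(\left(-4\right) \left(-2\right) - 3 + \left(-3\right)^{2}\right) = \left(-75 + \left(-28 + 67\right)\right) \left(8 - 3 + 9\right) = \left(-75 + 39\right) 14 = \left(-36\right) 14 = -504$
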